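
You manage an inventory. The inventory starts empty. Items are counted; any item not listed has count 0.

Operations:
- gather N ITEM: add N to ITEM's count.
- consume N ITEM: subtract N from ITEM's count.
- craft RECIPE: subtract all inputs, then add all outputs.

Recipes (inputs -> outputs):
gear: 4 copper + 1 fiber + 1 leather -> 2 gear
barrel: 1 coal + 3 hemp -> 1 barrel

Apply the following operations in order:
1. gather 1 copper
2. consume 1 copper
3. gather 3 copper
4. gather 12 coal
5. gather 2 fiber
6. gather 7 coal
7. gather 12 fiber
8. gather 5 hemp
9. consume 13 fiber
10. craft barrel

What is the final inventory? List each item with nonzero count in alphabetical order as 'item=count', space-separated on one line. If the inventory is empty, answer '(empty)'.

Answer: barrel=1 coal=18 copper=3 fiber=1 hemp=2

Derivation:
After 1 (gather 1 copper): copper=1
After 2 (consume 1 copper): (empty)
After 3 (gather 3 copper): copper=3
After 4 (gather 12 coal): coal=12 copper=3
After 5 (gather 2 fiber): coal=12 copper=3 fiber=2
After 6 (gather 7 coal): coal=19 copper=3 fiber=2
After 7 (gather 12 fiber): coal=19 copper=3 fiber=14
After 8 (gather 5 hemp): coal=19 copper=3 fiber=14 hemp=5
After 9 (consume 13 fiber): coal=19 copper=3 fiber=1 hemp=5
After 10 (craft barrel): barrel=1 coal=18 copper=3 fiber=1 hemp=2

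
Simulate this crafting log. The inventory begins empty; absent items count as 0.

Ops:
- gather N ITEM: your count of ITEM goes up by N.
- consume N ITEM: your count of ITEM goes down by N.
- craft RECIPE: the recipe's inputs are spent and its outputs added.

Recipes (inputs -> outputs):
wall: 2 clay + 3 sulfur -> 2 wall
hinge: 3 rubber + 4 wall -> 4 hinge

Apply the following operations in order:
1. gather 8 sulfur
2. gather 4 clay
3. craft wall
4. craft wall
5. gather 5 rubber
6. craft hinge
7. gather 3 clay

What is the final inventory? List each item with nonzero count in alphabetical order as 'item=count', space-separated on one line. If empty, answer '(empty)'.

Answer: clay=3 hinge=4 rubber=2 sulfur=2

Derivation:
After 1 (gather 8 sulfur): sulfur=8
After 2 (gather 4 clay): clay=4 sulfur=8
After 3 (craft wall): clay=2 sulfur=5 wall=2
After 4 (craft wall): sulfur=2 wall=4
After 5 (gather 5 rubber): rubber=5 sulfur=2 wall=4
After 6 (craft hinge): hinge=4 rubber=2 sulfur=2
After 7 (gather 3 clay): clay=3 hinge=4 rubber=2 sulfur=2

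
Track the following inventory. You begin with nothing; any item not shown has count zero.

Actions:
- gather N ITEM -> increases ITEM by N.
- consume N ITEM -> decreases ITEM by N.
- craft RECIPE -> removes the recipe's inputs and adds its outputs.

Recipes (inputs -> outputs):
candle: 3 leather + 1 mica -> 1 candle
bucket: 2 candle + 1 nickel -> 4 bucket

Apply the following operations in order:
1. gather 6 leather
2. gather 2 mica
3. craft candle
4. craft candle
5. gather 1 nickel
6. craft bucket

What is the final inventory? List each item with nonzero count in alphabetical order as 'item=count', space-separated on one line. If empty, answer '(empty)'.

Answer: bucket=4

Derivation:
After 1 (gather 6 leather): leather=6
After 2 (gather 2 mica): leather=6 mica=2
After 3 (craft candle): candle=1 leather=3 mica=1
After 4 (craft candle): candle=2
After 5 (gather 1 nickel): candle=2 nickel=1
After 6 (craft bucket): bucket=4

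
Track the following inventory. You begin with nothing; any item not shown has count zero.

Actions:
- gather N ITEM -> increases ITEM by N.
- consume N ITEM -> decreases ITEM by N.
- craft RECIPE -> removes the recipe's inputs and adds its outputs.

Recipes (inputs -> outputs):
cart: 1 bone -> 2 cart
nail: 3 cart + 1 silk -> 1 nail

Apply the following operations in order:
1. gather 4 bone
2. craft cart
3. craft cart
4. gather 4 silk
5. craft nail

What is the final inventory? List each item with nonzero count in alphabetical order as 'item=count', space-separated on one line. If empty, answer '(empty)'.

After 1 (gather 4 bone): bone=4
After 2 (craft cart): bone=3 cart=2
After 3 (craft cart): bone=2 cart=4
After 4 (gather 4 silk): bone=2 cart=4 silk=4
After 5 (craft nail): bone=2 cart=1 nail=1 silk=3

Answer: bone=2 cart=1 nail=1 silk=3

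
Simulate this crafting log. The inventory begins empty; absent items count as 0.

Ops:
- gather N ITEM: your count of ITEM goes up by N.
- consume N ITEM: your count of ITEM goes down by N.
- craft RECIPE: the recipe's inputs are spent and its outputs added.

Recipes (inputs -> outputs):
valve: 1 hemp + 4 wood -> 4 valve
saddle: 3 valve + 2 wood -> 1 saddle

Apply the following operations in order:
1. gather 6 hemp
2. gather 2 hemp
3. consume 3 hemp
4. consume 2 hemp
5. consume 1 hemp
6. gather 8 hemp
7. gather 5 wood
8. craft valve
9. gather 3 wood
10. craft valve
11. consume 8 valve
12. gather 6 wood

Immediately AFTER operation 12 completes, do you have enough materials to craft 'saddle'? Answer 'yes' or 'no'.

Answer: no

Derivation:
After 1 (gather 6 hemp): hemp=6
After 2 (gather 2 hemp): hemp=8
After 3 (consume 3 hemp): hemp=5
After 4 (consume 2 hemp): hemp=3
After 5 (consume 1 hemp): hemp=2
After 6 (gather 8 hemp): hemp=10
After 7 (gather 5 wood): hemp=10 wood=5
After 8 (craft valve): hemp=9 valve=4 wood=1
After 9 (gather 3 wood): hemp=9 valve=4 wood=4
After 10 (craft valve): hemp=8 valve=8
After 11 (consume 8 valve): hemp=8
After 12 (gather 6 wood): hemp=8 wood=6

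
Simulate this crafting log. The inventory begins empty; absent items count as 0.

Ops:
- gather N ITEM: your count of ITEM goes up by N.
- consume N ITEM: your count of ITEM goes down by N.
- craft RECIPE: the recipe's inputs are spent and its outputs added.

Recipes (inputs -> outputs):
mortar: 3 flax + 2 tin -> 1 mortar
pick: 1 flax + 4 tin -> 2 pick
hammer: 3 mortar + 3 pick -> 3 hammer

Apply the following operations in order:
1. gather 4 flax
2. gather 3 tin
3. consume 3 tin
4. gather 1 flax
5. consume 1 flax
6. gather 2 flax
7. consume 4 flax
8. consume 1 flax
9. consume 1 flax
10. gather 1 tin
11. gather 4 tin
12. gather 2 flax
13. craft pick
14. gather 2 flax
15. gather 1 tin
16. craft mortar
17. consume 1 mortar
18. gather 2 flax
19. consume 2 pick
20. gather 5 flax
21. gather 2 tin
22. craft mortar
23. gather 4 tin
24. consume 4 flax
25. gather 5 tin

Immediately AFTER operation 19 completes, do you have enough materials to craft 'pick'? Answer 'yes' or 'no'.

Answer: no

Derivation:
After 1 (gather 4 flax): flax=4
After 2 (gather 3 tin): flax=4 tin=3
After 3 (consume 3 tin): flax=4
After 4 (gather 1 flax): flax=5
After 5 (consume 1 flax): flax=4
After 6 (gather 2 flax): flax=6
After 7 (consume 4 flax): flax=2
After 8 (consume 1 flax): flax=1
After 9 (consume 1 flax): (empty)
After 10 (gather 1 tin): tin=1
After 11 (gather 4 tin): tin=5
After 12 (gather 2 flax): flax=2 tin=5
After 13 (craft pick): flax=1 pick=2 tin=1
After 14 (gather 2 flax): flax=3 pick=2 tin=1
After 15 (gather 1 tin): flax=3 pick=2 tin=2
After 16 (craft mortar): mortar=1 pick=2
After 17 (consume 1 mortar): pick=2
After 18 (gather 2 flax): flax=2 pick=2
After 19 (consume 2 pick): flax=2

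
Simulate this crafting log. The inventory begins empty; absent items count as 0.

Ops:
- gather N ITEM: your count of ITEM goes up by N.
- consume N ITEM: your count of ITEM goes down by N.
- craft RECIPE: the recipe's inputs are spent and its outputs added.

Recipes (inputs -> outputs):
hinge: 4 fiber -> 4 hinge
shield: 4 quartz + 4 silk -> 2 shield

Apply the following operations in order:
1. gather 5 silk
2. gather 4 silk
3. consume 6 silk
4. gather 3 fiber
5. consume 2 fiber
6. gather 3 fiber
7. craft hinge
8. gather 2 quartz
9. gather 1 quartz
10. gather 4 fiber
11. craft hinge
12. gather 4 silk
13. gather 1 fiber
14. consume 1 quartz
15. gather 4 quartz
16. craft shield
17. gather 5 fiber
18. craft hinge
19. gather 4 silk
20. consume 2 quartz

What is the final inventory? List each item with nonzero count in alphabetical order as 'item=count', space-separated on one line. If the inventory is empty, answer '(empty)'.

After 1 (gather 5 silk): silk=5
After 2 (gather 4 silk): silk=9
After 3 (consume 6 silk): silk=3
After 4 (gather 3 fiber): fiber=3 silk=3
After 5 (consume 2 fiber): fiber=1 silk=3
After 6 (gather 3 fiber): fiber=4 silk=3
After 7 (craft hinge): hinge=4 silk=3
After 8 (gather 2 quartz): hinge=4 quartz=2 silk=3
After 9 (gather 1 quartz): hinge=4 quartz=3 silk=3
After 10 (gather 4 fiber): fiber=4 hinge=4 quartz=3 silk=3
After 11 (craft hinge): hinge=8 quartz=3 silk=3
After 12 (gather 4 silk): hinge=8 quartz=3 silk=7
After 13 (gather 1 fiber): fiber=1 hinge=8 quartz=3 silk=7
After 14 (consume 1 quartz): fiber=1 hinge=8 quartz=2 silk=7
After 15 (gather 4 quartz): fiber=1 hinge=8 quartz=6 silk=7
After 16 (craft shield): fiber=1 hinge=8 quartz=2 shield=2 silk=3
After 17 (gather 5 fiber): fiber=6 hinge=8 quartz=2 shield=2 silk=3
After 18 (craft hinge): fiber=2 hinge=12 quartz=2 shield=2 silk=3
After 19 (gather 4 silk): fiber=2 hinge=12 quartz=2 shield=2 silk=7
After 20 (consume 2 quartz): fiber=2 hinge=12 shield=2 silk=7

Answer: fiber=2 hinge=12 shield=2 silk=7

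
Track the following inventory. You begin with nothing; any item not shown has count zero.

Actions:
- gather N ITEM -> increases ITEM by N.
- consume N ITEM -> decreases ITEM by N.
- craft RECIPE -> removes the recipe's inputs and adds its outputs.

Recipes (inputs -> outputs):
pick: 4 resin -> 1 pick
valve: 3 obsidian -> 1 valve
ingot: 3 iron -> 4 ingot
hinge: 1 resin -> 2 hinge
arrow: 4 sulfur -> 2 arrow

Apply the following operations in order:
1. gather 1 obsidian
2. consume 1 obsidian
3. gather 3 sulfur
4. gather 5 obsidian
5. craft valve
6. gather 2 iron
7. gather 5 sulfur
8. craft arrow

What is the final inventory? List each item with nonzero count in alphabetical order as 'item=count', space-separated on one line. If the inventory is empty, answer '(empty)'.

After 1 (gather 1 obsidian): obsidian=1
After 2 (consume 1 obsidian): (empty)
After 3 (gather 3 sulfur): sulfur=3
After 4 (gather 5 obsidian): obsidian=5 sulfur=3
After 5 (craft valve): obsidian=2 sulfur=3 valve=1
After 6 (gather 2 iron): iron=2 obsidian=2 sulfur=3 valve=1
After 7 (gather 5 sulfur): iron=2 obsidian=2 sulfur=8 valve=1
After 8 (craft arrow): arrow=2 iron=2 obsidian=2 sulfur=4 valve=1

Answer: arrow=2 iron=2 obsidian=2 sulfur=4 valve=1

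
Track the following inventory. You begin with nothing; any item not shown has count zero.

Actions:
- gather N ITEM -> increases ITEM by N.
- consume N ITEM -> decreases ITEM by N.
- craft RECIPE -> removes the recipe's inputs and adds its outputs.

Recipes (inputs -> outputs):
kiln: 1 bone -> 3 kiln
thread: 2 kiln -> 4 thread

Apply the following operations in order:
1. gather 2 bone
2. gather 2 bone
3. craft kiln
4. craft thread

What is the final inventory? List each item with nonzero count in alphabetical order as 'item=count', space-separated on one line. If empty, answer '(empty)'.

After 1 (gather 2 bone): bone=2
After 2 (gather 2 bone): bone=4
After 3 (craft kiln): bone=3 kiln=3
After 4 (craft thread): bone=3 kiln=1 thread=4

Answer: bone=3 kiln=1 thread=4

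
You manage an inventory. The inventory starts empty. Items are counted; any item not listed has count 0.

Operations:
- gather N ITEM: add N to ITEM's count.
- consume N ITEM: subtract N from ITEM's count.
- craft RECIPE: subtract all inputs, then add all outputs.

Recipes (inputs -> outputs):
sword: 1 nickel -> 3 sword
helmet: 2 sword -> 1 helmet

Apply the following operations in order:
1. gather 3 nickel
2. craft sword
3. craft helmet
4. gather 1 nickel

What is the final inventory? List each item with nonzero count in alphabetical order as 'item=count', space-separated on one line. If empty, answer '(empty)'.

Answer: helmet=1 nickel=3 sword=1

Derivation:
After 1 (gather 3 nickel): nickel=3
After 2 (craft sword): nickel=2 sword=3
After 3 (craft helmet): helmet=1 nickel=2 sword=1
After 4 (gather 1 nickel): helmet=1 nickel=3 sword=1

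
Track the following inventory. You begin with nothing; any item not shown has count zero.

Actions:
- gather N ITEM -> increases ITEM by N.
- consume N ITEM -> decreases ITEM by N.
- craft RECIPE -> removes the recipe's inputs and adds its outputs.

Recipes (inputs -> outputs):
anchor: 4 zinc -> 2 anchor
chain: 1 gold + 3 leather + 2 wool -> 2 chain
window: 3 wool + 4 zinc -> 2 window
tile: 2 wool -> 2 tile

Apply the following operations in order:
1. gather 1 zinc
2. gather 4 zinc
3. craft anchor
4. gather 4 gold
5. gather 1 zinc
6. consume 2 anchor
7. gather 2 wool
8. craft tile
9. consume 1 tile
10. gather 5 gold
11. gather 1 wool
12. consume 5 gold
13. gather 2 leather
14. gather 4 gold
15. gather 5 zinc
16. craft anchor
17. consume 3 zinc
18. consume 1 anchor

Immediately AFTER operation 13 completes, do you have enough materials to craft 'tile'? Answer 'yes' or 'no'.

After 1 (gather 1 zinc): zinc=1
After 2 (gather 4 zinc): zinc=5
After 3 (craft anchor): anchor=2 zinc=1
After 4 (gather 4 gold): anchor=2 gold=4 zinc=1
After 5 (gather 1 zinc): anchor=2 gold=4 zinc=2
After 6 (consume 2 anchor): gold=4 zinc=2
After 7 (gather 2 wool): gold=4 wool=2 zinc=2
After 8 (craft tile): gold=4 tile=2 zinc=2
After 9 (consume 1 tile): gold=4 tile=1 zinc=2
After 10 (gather 5 gold): gold=9 tile=1 zinc=2
After 11 (gather 1 wool): gold=9 tile=1 wool=1 zinc=2
After 12 (consume 5 gold): gold=4 tile=1 wool=1 zinc=2
After 13 (gather 2 leather): gold=4 leather=2 tile=1 wool=1 zinc=2

Answer: no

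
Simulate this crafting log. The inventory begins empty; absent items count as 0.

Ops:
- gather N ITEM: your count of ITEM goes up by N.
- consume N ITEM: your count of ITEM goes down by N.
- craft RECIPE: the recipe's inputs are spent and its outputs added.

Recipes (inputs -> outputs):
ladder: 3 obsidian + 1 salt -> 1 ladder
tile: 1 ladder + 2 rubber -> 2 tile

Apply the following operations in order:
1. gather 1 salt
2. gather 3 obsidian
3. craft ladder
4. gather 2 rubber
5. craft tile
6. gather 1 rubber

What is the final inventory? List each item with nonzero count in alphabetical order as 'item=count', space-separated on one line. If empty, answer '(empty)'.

After 1 (gather 1 salt): salt=1
After 2 (gather 3 obsidian): obsidian=3 salt=1
After 3 (craft ladder): ladder=1
After 4 (gather 2 rubber): ladder=1 rubber=2
After 5 (craft tile): tile=2
After 6 (gather 1 rubber): rubber=1 tile=2

Answer: rubber=1 tile=2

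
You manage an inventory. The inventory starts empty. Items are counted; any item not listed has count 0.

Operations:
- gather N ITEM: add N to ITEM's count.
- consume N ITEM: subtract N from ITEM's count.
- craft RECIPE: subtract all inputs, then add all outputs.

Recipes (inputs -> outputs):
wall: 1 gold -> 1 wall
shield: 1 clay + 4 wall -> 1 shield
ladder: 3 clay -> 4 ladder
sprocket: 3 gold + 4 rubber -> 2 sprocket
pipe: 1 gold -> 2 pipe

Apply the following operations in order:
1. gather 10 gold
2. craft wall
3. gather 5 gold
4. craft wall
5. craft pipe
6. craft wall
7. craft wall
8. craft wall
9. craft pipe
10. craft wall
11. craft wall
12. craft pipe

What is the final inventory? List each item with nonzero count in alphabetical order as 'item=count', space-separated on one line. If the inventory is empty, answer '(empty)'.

After 1 (gather 10 gold): gold=10
After 2 (craft wall): gold=9 wall=1
After 3 (gather 5 gold): gold=14 wall=1
After 4 (craft wall): gold=13 wall=2
After 5 (craft pipe): gold=12 pipe=2 wall=2
After 6 (craft wall): gold=11 pipe=2 wall=3
After 7 (craft wall): gold=10 pipe=2 wall=4
After 8 (craft wall): gold=9 pipe=2 wall=5
After 9 (craft pipe): gold=8 pipe=4 wall=5
After 10 (craft wall): gold=7 pipe=4 wall=6
After 11 (craft wall): gold=6 pipe=4 wall=7
After 12 (craft pipe): gold=5 pipe=6 wall=7

Answer: gold=5 pipe=6 wall=7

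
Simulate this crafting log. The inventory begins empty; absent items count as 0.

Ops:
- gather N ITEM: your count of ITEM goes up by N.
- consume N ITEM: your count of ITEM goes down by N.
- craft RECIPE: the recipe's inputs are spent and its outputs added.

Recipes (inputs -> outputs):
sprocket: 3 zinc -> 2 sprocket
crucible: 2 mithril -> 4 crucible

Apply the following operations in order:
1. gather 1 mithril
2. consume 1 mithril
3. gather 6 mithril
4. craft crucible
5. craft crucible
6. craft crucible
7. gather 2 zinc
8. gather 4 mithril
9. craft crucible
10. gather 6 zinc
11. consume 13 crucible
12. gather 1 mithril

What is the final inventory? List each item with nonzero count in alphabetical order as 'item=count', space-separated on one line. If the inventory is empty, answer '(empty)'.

Answer: crucible=3 mithril=3 zinc=8

Derivation:
After 1 (gather 1 mithril): mithril=1
After 2 (consume 1 mithril): (empty)
After 3 (gather 6 mithril): mithril=6
After 4 (craft crucible): crucible=4 mithril=4
After 5 (craft crucible): crucible=8 mithril=2
After 6 (craft crucible): crucible=12
After 7 (gather 2 zinc): crucible=12 zinc=2
After 8 (gather 4 mithril): crucible=12 mithril=4 zinc=2
After 9 (craft crucible): crucible=16 mithril=2 zinc=2
After 10 (gather 6 zinc): crucible=16 mithril=2 zinc=8
After 11 (consume 13 crucible): crucible=3 mithril=2 zinc=8
After 12 (gather 1 mithril): crucible=3 mithril=3 zinc=8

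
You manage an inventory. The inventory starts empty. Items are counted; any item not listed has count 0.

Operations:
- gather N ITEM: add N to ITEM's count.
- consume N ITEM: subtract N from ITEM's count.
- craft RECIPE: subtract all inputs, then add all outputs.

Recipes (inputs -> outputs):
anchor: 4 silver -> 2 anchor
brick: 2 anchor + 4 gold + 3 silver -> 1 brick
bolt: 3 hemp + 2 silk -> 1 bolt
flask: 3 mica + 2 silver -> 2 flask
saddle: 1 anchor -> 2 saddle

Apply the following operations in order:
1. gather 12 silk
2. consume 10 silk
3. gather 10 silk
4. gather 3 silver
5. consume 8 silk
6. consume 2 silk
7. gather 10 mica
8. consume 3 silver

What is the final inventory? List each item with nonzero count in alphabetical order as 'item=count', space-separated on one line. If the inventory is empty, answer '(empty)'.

Answer: mica=10 silk=2

Derivation:
After 1 (gather 12 silk): silk=12
After 2 (consume 10 silk): silk=2
After 3 (gather 10 silk): silk=12
After 4 (gather 3 silver): silk=12 silver=3
After 5 (consume 8 silk): silk=4 silver=3
After 6 (consume 2 silk): silk=2 silver=3
After 7 (gather 10 mica): mica=10 silk=2 silver=3
After 8 (consume 3 silver): mica=10 silk=2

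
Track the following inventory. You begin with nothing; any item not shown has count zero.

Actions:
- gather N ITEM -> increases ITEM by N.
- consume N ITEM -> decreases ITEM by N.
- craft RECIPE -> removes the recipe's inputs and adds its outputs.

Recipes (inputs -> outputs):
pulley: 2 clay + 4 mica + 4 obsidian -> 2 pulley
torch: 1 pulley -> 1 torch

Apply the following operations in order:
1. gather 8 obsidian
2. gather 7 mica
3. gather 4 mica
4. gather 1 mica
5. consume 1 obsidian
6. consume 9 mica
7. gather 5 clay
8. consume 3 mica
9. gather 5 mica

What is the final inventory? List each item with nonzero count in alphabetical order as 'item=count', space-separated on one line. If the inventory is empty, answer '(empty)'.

Answer: clay=5 mica=5 obsidian=7

Derivation:
After 1 (gather 8 obsidian): obsidian=8
After 2 (gather 7 mica): mica=7 obsidian=8
After 3 (gather 4 mica): mica=11 obsidian=8
After 4 (gather 1 mica): mica=12 obsidian=8
After 5 (consume 1 obsidian): mica=12 obsidian=7
After 6 (consume 9 mica): mica=3 obsidian=7
After 7 (gather 5 clay): clay=5 mica=3 obsidian=7
After 8 (consume 3 mica): clay=5 obsidian=7
After 9 (gather 5 mica): clay=5 mica=5 obsidian=7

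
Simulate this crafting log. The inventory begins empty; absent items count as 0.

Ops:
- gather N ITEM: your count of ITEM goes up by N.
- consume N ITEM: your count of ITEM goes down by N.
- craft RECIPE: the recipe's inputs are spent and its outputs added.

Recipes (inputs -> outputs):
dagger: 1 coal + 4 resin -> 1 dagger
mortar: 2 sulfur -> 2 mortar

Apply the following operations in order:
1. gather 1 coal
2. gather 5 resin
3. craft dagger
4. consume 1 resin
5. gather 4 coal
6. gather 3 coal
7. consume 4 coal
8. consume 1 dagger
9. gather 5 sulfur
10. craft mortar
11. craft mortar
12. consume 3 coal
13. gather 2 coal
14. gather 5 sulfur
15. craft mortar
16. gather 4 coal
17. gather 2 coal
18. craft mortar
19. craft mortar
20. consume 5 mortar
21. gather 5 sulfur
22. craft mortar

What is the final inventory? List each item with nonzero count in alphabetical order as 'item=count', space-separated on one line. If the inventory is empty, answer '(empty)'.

Answer: coal=8 mortar=7 sulfur=3

Derivation:
After 1 (gather 1 coal): coal=1
After 2 (gather 5 resin): coal=1 resin=5
After 3 (craft dagger): dagger=1 resin=1
After 4 (consume 1 resin): dagger=1
After 5 (gather 4 coal): coal=4 dagger=1
After 6 (gather 3 coal): coal=7 dagger=1
After 7 (consume 4 coal): coal=3 dagger=1
After 8 (consume 1 dagger): coal=3
After 9 (gather 5 sulfur): coal=3 sulfur=5
After 10 (craft mortar): coal=3 mortar=2 sulfur=3
After 11 (craft mortar): coal=3 mortar=4 sulfur=1
After 12 (consume 3 coal): mortar=4 sulfur=1
After 13 (gather 2 coal): coal=2 mortar=4 sulfur=1
After 14 (gather 5 sulfur): coal=2 mortar=4 sulfur=6
After 15 (craft mortar): coal=2 mortar=6 sulfur=4
After 16 (gather 4 coal): coal=6 mortar=6 sulfur=4
After 17 (gather 2 coal): coal=8 mortar=6 sulfur=4
After 18 (craft mortar): coal=8 mortar=8 sulfur=2
After 19 (craft mortar): coal=8 mortar=10
After 20 (consume 5 mortar): coal=8 mortar=5
After 21 (gather 5 sulfur): coal=8 mortar=5 sulfur=5
After 22 (craft mortar): coal=8 mortar=7 sulfur=3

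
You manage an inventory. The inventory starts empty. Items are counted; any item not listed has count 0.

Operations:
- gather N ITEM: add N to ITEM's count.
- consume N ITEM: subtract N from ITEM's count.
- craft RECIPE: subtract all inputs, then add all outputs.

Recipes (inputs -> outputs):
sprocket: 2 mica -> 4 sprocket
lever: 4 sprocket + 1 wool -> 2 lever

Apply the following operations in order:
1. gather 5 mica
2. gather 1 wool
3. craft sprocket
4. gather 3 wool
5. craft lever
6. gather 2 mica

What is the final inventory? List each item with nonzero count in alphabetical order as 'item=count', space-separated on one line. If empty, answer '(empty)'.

After 1 (gather 5 mica): mica=5
After 2 (gather 1 wool): mica=5 wool=1
After 3 (craft sprocket): mica=3 sprocket=4 wool=1
After 4 (gather 3 wool): mica=3 sprocket=4 wool=4
After 5 (craft lever): lever=2 mica=3 wool=3
After 6 (gather 2 mica): lever=2 mica=5 wool=3

Answer: lever=2 mica=5 wool=3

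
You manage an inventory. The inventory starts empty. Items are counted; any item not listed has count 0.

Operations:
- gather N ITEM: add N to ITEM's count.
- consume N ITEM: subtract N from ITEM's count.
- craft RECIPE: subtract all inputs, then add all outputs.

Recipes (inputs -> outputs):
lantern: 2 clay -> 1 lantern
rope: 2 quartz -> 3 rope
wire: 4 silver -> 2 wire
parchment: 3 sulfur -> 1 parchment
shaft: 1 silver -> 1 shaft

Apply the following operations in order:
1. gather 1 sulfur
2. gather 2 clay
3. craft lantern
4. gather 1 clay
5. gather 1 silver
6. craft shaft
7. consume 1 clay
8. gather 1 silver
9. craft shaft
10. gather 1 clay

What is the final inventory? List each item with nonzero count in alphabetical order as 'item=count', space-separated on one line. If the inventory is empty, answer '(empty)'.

Answer: clay=1 lantern=1 shaft=2 sulfur=1

Derivation:
After 1 (gather 1 sulfur): sulfur=1
After 2 (gather 2 clay): clay=2 sulfur=1
After 3 (craft lantern): lantern=1 sulfur=1
After 4 (gather 1 clay): clay=1 lantern=1 sulfur=1
After 5 (gather 1 silver): clay=1 lantern=1 silver=1 sulfur=1
After 6 (craft shaft): clay=1 lantern=1 shaft=1 sulfur=1
After 7 (consume 1 clay): lantern=1 shaft=1 sulfur=1
After 8 (gather 1 silver): lantern=1 shaft=1 silver=1 sulfur=1
After 9 (craft shaft): lantern=1 shaft=2 sulfur=1
After 10 (gather 1 clay): clay=1 lantern=1 shaft=2 sulfur=1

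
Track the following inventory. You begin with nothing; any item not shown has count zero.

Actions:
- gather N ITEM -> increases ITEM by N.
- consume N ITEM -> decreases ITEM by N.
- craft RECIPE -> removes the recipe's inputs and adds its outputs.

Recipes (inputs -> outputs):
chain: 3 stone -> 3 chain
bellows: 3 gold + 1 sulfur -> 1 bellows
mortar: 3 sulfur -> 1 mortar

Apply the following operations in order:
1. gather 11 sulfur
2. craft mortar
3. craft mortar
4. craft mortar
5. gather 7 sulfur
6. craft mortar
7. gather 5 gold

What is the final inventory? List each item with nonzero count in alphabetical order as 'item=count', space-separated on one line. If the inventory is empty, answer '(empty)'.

After 1 (gather 11 sulfur): sulfur=11
After 2 (craft mortar): mortar=1 sulfur=8
After 3 (craft mortar): mortar=2 sulfur=5
After 4 (craft mortar): mortar=3 sulfur=2
After 5 (gather 7 sulfur): mortar=3 sulfur=9
After 6 (craft mortar): mortar=4 sulfur=6
After 7 (gather 5 gold): gold=5 mortar=4 sulfur=6

Answer: gold=5 mortar=4 sulfur=6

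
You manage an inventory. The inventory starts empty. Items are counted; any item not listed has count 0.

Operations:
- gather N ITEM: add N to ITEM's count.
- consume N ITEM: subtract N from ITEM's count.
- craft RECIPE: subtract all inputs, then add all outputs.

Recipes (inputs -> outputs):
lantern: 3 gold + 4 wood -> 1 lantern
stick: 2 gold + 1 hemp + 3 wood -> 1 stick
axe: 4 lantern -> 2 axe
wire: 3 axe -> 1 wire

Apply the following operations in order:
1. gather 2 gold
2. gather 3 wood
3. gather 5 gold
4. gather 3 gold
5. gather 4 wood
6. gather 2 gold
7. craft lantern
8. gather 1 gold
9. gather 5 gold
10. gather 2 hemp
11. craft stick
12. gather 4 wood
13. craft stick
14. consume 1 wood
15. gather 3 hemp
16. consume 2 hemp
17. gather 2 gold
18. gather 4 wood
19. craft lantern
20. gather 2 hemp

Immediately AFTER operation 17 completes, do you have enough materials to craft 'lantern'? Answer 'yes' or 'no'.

Answer: no

Derivation:
After 1 (gather 2 gold): gold=2
After 2 (gather 3 wood): gold=2 wood=3
After 3 (gather 5 gold): gold=7 wood=3
After 4 (gather 3 gold): gold=10 wood=3
After 5 (gather 4 wood): gold=10 wood=7
After 6 (gather 2 gold): gold=12 wood=7
After 7 (craft lantern): gold=9 lantern=1 wood=3
After 8 (gather 1 gold): gold=10 lantern=1 wood=3
After 9 (gather 5 gold): gold=15 lantern=1 wood=3
After 10 (gather 2 hemp): gold=15 hemp=2 lantern=1 wood=3
After 11 (craft stick): gold=13 hemp=1 lantern=1 stick=1
After 12 (gather 4 wood): gold=13 hemp=1 lantern=1 stick=1 wood=4
After 13 (craft stick): gold=11 lantern=1 stick=2 wood=1
After 14 (consume 1 wood): gold=11 lantern=1 stick=2
After 15 (gather 3 hemp): gold=11 hemp=3 lantern=1 stick=2
After 16 (consume 2 hemp): gold=11 hemp=1 lantern=1 stick=2
After 17 (gather 2 gold): gold=13 hemp=1 lantern=1 stick=2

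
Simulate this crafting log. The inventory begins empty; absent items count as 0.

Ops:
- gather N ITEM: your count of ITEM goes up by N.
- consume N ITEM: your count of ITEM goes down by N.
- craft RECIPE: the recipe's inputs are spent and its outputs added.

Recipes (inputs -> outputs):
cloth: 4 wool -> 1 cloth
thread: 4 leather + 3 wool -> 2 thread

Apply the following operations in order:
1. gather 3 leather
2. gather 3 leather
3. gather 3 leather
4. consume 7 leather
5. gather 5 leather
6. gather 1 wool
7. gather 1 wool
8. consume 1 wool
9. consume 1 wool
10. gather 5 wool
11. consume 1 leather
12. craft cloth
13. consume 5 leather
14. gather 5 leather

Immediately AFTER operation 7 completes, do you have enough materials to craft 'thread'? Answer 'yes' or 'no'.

Answer: no

Derivation:
After 1 (gather 3 leather): leather=3
After 2 (gather 3 leather): leather=6
After 3 (gather 3 leather): leather=9
After 4 (consume 7 leather): leather=2
After 5 (gather 5 leather): leather=7
After 6 (gather 1 wool): leather=7 wool=1
After 7 (gather 1 wool): leather=7 wool=2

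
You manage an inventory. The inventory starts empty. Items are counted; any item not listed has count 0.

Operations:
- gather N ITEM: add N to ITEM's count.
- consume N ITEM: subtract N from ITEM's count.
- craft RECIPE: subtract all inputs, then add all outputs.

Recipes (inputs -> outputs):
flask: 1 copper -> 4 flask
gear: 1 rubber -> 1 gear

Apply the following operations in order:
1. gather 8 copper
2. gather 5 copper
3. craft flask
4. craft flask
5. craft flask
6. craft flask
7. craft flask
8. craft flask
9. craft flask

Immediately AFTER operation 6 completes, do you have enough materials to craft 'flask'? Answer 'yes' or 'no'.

After 1 (gather 8 copper): copper=8
After 2 (gather 5 copper): copper=13
After 3 (craft flask): copper=12 flask=4
After 4 (craft flask): copper=11 flask=8
After 5 (craft flask): copper=10 flask=12
After 6 (craft flask): copper=9 flask=16

Answer: yes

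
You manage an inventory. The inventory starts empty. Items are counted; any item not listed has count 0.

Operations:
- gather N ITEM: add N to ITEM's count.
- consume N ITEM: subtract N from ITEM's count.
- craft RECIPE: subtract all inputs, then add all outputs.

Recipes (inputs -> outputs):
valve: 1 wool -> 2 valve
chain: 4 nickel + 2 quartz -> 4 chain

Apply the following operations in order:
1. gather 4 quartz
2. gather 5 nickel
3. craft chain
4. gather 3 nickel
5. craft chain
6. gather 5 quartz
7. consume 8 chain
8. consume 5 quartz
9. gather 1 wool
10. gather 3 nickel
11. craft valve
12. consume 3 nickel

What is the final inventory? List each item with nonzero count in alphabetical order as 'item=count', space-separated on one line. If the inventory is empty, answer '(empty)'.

Answer: valve=2

Derivation:
After 1 (gather 4 quartz): quartz=4
After 2 (gather 5 nickel): nickel=5 quartz=4
After 3 (craft chain): chain=4 nickel=1 quartz=2
After 4 (gather 3 nickel): chain=4 nickel=4 quartz=2
After 5 (craft chain): chain=8
After 6 (gather 5 quartz): chain=8 quartz=5
After 7 (consume 8 chain): quartz=5
After 8 (consume 5 quartz): (empty)
After 9 (gather 1 wool): wool=1
After 10 (gather 3 nickel): nickel=3 wool=1
After 11 (craft valve): nickel=3 valve=2
After 12 (consume 3 nickel): valve=2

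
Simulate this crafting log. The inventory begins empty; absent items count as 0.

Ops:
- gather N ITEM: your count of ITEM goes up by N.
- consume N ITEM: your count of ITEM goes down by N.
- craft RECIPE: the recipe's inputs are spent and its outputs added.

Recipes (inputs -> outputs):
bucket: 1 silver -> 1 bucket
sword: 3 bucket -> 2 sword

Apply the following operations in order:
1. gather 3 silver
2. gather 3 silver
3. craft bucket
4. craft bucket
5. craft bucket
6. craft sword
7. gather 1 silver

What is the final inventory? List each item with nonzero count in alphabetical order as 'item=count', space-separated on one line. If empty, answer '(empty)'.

Answer: silver=4 sword=2

Derivation:
After 1 (gather 3 silver): silver=3
After 2 (gather 3 silver): silver=6
After 3 (craft bucket): bucket=1 silver=5
After 4 (craft bucket): bucket=2 silver=4
After 5 (craft bucket): bucket=3 silver=3
After 6 (craft sword): silver=3 sword=2
After 7 (gather 1 silver): silver=4 sword=2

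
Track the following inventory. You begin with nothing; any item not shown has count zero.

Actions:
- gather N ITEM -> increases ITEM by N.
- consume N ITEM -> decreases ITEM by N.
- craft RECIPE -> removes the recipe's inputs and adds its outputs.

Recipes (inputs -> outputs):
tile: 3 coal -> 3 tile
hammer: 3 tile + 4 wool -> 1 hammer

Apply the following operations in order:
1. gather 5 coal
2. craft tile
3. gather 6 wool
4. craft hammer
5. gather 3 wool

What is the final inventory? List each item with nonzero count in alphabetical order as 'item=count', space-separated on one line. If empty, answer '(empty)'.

After 1 (gather 5 coal): coal=5
After 2 (craft tile): coal=2 tile=3
After 3 (gather 6 wool): coal=2 tile=3 wool=6
After 4 (craft hammer): coal=2 hammer=1 wool=2
After 5 (gather 3 wool): coal=2 hammer=1 wool=5

Answer: coal=2 hammer=1 wool=5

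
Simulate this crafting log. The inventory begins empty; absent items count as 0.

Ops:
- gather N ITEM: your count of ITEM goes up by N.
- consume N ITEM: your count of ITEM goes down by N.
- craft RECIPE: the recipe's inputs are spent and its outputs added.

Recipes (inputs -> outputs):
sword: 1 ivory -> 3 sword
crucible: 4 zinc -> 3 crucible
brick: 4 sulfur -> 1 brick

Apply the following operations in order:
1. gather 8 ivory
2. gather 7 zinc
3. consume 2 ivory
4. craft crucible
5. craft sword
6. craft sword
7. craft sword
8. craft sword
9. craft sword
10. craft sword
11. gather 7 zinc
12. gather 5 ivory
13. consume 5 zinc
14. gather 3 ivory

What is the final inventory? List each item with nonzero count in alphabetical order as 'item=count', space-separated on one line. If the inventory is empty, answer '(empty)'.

Answer: crucible=3 ivory=8 sword=18 zinc=5

Derivation:
After 1 (gather 8 ivory): ivory=8
After 2 (gather 7 zinc): ivory=8 zinc=7
After 3 (consume 2 ivory): ivory=6 zinc=7
After 4 (craft crucible): crucible=3 ivory=6 zinc=3
After 5 (craft sword): crucible=3 ivory=5 sword=3 zinc=3
After 6 (craft sword): crucible=3 ivory=4 sword=6 zinc=3
After 7 (craft sword): crucible=3 ivory=3 sword=9 zinc=3
After 8 (craft sword): crucible=3 ivory=2 sword=12 zinc=3
After 9 (craft sword): crucible=3 ivory=1 sword=15 zinc=3
After 10 (craft sword): crucible=3 sword=18 zinc=3
After 11 (gather 7 zinc): crucible=3 sword=18 zinc=10
After 12 (gather 5 ivory): crucible=3 ivory=5 sword=18 zinc=10
After 13 (consume 5 zinc): crucible=3 ivory=5 sword=18 zinc=5
After 14 (gather 3 ivory): crucible=3 ivory=8 sword=18 zinc=5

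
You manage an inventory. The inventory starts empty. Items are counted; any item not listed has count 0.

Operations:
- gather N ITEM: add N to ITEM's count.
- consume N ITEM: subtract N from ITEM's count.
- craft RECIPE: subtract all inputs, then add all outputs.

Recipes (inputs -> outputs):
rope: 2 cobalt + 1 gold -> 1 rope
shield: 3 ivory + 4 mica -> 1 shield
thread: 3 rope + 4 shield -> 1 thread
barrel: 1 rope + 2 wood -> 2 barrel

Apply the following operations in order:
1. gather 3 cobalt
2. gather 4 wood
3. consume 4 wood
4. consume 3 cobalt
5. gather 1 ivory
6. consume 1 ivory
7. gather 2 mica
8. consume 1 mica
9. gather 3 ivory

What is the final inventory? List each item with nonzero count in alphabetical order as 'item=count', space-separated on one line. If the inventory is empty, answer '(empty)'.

After 1 (gather 3 cobalt): cobalt=3
After 2 (gather 4 wood): cobalt=3 wood=4
After 3 (consume 4 wood): cobalt=3
After 4 (consume 3 cobalt): (empty)
After 5 (gather 1 ivory): ivory=1
After 6 (consume 1 ivory): (empty)
After 7 (gather 2 mica): mica=2
After 8 (consume 1 mica): mica=1
After 9 (gather 3 ivory): ivory=3 mica=1

Answer: ivory=3 mica=1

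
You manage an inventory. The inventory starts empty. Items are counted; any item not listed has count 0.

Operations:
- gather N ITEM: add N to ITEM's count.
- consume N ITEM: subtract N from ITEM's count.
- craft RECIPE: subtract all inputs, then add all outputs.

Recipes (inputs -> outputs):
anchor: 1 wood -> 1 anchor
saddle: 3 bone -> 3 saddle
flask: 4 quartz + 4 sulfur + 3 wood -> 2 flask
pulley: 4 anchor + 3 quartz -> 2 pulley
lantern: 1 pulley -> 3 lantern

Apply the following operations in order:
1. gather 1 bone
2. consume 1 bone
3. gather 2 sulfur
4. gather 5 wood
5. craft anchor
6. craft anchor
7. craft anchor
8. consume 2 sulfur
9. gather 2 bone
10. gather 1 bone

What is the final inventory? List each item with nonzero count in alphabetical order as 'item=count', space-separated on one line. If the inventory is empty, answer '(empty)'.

Answer: anchor=3 bone=3 wood=2

Derivation:
After 1 (gather 1 bone): bone=1
After 2 (consume 1 bone): (empty)
After 3 (gather 2 sulfur): sulfur=2
After 4 (gather 5 wood): sulfur=2 wood=5
After 5 (craft anchor): anchor=1 sulfur=2 wood=4
After 6 (craft anchor): anchor=2 sulfur=2 wood=3
After 7 (craft anchor): anchor=3 sulfur=2 wood=2
After 8 (consume 2 sulfur): anchor=3 wood=2
After 9 (gather 2 bone): anchor=3 bone=2 wood=2
After 10 (gather 1 bone): anchor=3 bone=3 wood=2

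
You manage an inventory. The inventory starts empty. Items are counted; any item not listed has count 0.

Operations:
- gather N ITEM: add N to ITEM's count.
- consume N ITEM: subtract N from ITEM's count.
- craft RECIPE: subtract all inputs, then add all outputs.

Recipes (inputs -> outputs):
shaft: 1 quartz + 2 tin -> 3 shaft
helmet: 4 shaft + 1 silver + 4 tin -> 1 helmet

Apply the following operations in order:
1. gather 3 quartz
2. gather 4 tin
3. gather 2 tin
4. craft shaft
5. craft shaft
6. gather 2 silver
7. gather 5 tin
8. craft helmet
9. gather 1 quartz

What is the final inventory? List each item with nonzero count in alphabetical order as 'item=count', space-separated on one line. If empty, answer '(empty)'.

After 1 (gather 3 quartz): quartz=3
After 2 (gather 4 tin): quartz=3 tin=4
After 3 (gather 2 tin): quartz=3 tin=6
After 4 (craft shaft): quartz=2 shaft=3 tin=4
After 5 (craft shaft): quartz=1 shaft=6 tin=2
After 6 (gather 2 silver): quartz=1 shaft=6 silver=2 tin=2
After 7 (gather 5 tin): quartz=1 shaft=6 silver=2 tin=7
After 8 (craft helmet): helmet=1 quartz=1 shaft=2 silver=1 tin=3
After 9 (gather 1 quartz): helmet=1 quartz=2 shaft=2 silver=1 tin=3

Answer: helmet=1 quartz=2 shaft=2 silver=1 tin=3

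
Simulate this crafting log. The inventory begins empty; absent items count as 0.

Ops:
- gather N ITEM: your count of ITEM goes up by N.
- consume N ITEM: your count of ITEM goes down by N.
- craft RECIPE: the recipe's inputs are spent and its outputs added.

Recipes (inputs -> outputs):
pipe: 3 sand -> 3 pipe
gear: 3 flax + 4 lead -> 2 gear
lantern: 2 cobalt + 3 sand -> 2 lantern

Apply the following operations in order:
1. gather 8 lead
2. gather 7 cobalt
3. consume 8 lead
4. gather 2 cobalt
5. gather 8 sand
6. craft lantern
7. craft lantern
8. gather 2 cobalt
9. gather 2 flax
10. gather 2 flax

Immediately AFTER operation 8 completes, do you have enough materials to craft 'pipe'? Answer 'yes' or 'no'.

Answer: no

Derivation:
After 1 (gather 8 lead): lead=8
After 2 (gather 7 cobalt): cobalt=7 lead=8
After 3 (consume 8 lead): cobalt=7
After 4 (gather 2 cobalt): cobalt=9
After 5 (gather 8 sand): cobalt=9 sand=8
After 6 (craft lantern): cobalt=7 lantern=2 sand=5
After 7 (craft lantern): cobalt=5 lantern=4 sand=2
After 8 (gather 2 cobalt): cobalt=7 lantern=4 sand=2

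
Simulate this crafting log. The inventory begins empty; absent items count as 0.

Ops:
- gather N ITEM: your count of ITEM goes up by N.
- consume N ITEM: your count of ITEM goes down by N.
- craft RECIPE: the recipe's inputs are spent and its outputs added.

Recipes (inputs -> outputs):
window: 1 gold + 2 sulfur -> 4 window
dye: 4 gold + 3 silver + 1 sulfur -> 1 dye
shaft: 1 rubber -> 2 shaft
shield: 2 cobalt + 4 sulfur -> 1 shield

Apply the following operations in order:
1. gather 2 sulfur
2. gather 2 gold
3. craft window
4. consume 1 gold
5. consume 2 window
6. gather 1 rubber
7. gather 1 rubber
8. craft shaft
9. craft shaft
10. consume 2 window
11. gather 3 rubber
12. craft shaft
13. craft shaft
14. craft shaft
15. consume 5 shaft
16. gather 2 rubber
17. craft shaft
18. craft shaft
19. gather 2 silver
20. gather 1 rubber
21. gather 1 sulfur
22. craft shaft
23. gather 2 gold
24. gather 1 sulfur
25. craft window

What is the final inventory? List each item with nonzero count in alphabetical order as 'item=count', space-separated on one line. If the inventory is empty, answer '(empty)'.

After 1 (gather 2 sulfur): sulfur=2
After 2 (gather 2 gold): gold=2 sulfur=2
After 3 (craft window): gold=1 window=4
After 4 (consume 1 gold): window=4
After 5 (consume 2 window): window=2
After 6 (gather 1 rubber): rubber=1 window=2
After 7 (gather 1 rubber): rubber=2 window=2
After 8 (craft shaft): rubber=1 shaft=2 window=2
After 9 (craft shaft): shaft=4 window=2
After 10 (consume 2 window): shaft=4
After 11 (gather 3 rubber): rubber=3 shaft=4
After 12 (craft shaft): rubber=2 shaft=6
After 13 (craft shaft): rubber=1 shaft=8
After 14 (craft shaft): shaft=10
After 15 (consume 5 shaft): shaft=5
After 16 (gather 2 rubber): rubber=2 shaft=5
After 17 (craft shaft): rubber=1 shaft=7
After 18 (craft shaft): shaft=9
After 19 (gather 2 silver): shaft=9 silver=2
After 20 (gather 1 rubber): rubber=1 shaft=9 silver=2
After 21 (gather 1 sulfur): rubber=1 shaft=9 silver=2 sulfur=1
After 22 (craft shaft): shaft=11 silver=2 sulfur=1
After 23 (gather 2 gold): gold=2 shaft=11 silver=2 sulfur=1
After 24 (gather 1 sulfur): gold=2 shaft=11 silver=2 sulfur=2
After 25 (craft window): gold=1 shaft=11 silver=2 window=4

Answer: gold=1 shaft=11 silver=2 window=4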